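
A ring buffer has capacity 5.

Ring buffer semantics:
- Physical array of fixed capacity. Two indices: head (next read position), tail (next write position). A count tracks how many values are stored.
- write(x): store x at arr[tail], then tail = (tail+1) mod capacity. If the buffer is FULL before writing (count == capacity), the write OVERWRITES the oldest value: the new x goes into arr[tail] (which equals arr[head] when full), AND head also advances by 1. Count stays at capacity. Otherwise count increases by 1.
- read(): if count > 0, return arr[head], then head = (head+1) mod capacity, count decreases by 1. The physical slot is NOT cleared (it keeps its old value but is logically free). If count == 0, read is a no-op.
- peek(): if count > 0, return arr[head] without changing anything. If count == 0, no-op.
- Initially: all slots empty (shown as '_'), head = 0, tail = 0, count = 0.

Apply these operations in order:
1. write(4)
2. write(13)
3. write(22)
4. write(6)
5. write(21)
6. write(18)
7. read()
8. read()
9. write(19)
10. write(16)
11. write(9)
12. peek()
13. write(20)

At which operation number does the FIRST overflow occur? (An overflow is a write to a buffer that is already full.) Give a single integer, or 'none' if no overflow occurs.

After op 1 (write(4)): arr=[4 _ _ _ _] head=0 tail=1 count=1
After op 2 (write(13)): arr=[4 13 _ _ _] head=0 tail=2 count=2
After op 3 (write(22)): arr=[4 13 22 _ _] head=0 tail=3 count=3
After op 4 (write(6)): arr=[4 13 22 6 _] head=0 tail=4 count=4
After op 5 (write(21)): arr=[4 13 22 6 21] head=0 tail=0 count=5
After op 6 (write(18)): arr=[18 13 22 6 21] head=1 tail=1 count=5
After op 7 (read()): arr=[18 13 22 6 21] head=2 tail=1 count=4
After op 8 (read()): arr=[18 13 22 6 21] head=3 tail=1 count=3
After op 9 (write(19)): arr=[18 19 22 6 21] head=3 tail=2 count=4
After op 10 (write(16)): arr=[18 19 16 6 21] head=3 tail=3 count=5
After op 11 (write(9)): arr=[18 19 16 9 21] head=4 tail=4 count=5
After op 12 (peek()): arr=[18 19 16 9 21] head=4 tail=4 count=5
After op 13 (write(20)): arr=[18 19 16 9 20] head=0 tail=0 count=5

Answer: 6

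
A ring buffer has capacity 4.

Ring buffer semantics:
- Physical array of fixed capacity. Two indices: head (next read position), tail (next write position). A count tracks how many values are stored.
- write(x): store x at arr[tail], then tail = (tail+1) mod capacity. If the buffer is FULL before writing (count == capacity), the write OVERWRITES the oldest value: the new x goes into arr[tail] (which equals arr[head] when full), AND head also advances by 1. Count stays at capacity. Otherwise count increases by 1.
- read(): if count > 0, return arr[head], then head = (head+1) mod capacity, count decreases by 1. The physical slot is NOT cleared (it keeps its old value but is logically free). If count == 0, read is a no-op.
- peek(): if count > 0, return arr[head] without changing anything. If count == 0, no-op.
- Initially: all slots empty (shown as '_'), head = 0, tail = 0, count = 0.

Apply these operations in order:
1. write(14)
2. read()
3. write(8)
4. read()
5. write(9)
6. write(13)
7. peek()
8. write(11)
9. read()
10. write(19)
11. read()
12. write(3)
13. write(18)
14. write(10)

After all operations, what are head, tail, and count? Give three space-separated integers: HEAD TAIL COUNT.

Answer: 1 1 4

Derivation:
After op 1 (write(14)): arr=[14 _ _ _] head=0 tail=1 count=1
After op 2 (read()): arr=[14 _ _ _] head=1 tail=1 count=0
After op 3 (write(8)): arr=[14 8 _ _] head=1 tail=2 count=1
After op 4 (read()): arr=[14 8 _ _] head=2 tail=2 count=0
After op 5 (write(9)): arr=[14 8 9 _] head=2 tail=3 count=1
After op 6 (write(13)): arr=[14 8 9 13] head=2 tail=0 count=2
After op 7 (peek()): arr=[14 8 9 13] head=2 tail=0 count=2
After op 8 (write(11)): arr=[11 8 9 13] head=2 tail=1 count=3
After op 9 (read()): arr=[11 8 9 13] head=3 tail=1 count=2
After op 10 (write(19)): arr=[11 19 9 13] head=3 tail=2 count=3
After op 11 (read()): arr=[11 19 9 13] head=0 tail=2 count=2
After op 12 (write(3)): arr=[11 19 3 13] head=0 tail=3 count=3
After op 13 (write(18)): arr=[11 19 3 18] head=0 tail=0 count=4
After op 14 (write(10)): arr=[10 19 3 18] head=1 tail=1 count=4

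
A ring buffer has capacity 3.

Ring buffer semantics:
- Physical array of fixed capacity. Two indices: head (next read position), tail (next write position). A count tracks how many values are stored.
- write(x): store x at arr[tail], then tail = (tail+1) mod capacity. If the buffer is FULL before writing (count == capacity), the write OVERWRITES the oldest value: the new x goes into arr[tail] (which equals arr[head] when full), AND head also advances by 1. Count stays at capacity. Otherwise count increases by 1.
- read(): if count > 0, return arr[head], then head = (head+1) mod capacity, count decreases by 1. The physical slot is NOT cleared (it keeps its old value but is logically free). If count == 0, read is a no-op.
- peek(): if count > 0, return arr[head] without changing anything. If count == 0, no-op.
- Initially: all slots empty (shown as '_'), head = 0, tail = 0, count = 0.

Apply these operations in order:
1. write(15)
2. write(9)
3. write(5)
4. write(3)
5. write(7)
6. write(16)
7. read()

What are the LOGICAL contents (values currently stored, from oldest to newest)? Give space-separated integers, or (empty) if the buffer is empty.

Answer: 7 16

Derivation:
After op 1 (write(15)): arr=[15 _ _] head=0 tail=1 count=1
After op 2 (write(9)): arr=[15 9 _] head=0 tail=2 count=2
After op 3 (write(5)): arr=[15 9 5] head=0 tail=0 count=3
After op 4 (write(3)): arr=[3 9 5] head=1 tail=1 count=3
After op 5 (write(7)): arr=[3 7 5] head=2 tail=2 count=3
After op 6 (write(16)): arr=[3 7 16] head=0 tail=0 count=3
After op 7 (read()): arr=[3 7 16] head=1 tail=0 count=2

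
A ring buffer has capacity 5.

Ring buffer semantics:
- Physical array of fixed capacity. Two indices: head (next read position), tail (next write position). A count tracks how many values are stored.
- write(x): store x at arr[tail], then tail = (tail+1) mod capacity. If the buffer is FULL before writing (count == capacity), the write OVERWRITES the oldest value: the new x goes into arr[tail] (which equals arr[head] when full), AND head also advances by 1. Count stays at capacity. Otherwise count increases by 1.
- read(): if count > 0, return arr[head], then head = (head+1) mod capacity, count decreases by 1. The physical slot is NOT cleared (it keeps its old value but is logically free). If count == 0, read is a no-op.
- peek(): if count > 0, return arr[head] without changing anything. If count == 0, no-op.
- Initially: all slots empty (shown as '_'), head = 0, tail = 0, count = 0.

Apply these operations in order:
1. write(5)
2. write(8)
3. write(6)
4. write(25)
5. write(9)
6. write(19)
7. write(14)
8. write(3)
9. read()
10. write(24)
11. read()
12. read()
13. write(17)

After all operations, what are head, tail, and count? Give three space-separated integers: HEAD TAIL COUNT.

Answer: 1 0 4

Derivation:
After op 1 (write(5)): arr=[5 _ _ _ _] head=0 tail=1 count=1
After op 2 (write(8)): arr=[5 8 _ _ _] head=0 tail=2 count=2
After op 3 (write(6)): arr=[5 8 6 _ _] head=0 tail=3 count=3
After op 4 (write(25)): arr=[5 8 6 25 _] head=0 tail=4 count=4
After op 5 (write(9)): arr=[5 8 6 25 9] head=0 tail=0 count=5
After op 6 (write(19)): arr=[19 8 6 25 9] head=1 tail=1 count=5
After op 7 (write(14)): arr=[19 14 6 25 9] head=2 tail=2 count=5
After op 8 (write(3)): arr=[19 14 3 25 9] head=3 tail=3 count=5
After op 9 (read()): arr=[19 14 3 25 9] head=4 tail=3 count=4
After op 10 (write(24)): arr=[19 14 3 24 9] head=4 tail=4 count=5
After op 11 (read()): arr=[19 14 3 24 9] head=0 tail=4 count=4
After op 12 (read()): arr=[19 14 3 24 9] head=1 tail=4 count=3
After op 13 (write(17)): arr=[19 14 3 24 17] head=1 tail=0 count=4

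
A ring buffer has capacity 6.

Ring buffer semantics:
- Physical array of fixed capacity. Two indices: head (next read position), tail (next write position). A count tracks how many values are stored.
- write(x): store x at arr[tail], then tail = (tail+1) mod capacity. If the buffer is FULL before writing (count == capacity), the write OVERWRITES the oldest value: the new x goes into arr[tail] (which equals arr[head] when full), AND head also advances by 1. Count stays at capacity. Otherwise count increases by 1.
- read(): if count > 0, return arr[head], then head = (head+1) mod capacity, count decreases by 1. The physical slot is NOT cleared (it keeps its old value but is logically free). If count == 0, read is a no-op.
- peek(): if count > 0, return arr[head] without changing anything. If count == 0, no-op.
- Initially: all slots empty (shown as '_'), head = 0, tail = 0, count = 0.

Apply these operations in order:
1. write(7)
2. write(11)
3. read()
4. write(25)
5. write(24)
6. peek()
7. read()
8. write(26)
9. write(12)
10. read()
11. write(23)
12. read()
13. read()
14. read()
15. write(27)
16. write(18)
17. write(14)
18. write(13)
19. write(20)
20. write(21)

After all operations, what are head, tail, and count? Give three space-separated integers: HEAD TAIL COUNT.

After op 1 (write(7)): arr=[7 _ _ _ _ _] head=0 tail=1 count=1
After op 2 (write(11)): arr=[7 11 _ _ _ _] head=0 tail=2 count=2
After op 3 (read()): arr=[7 11 _ _ _ _] head=1 tail=2 count=1
After op 4 (write(25)): arr=[7 11 25 _ _ _] head=1 tail=3 count=2
After op 5 (write(24)): arr=[7 11 25 24 _ _] head=1 tail=4 count=3
After op 6 (peek()): arr=[7 11 25 24 _ _] head=1 tail=4 count=3
After op 7 (read()): arr=[7 11 25 24 _ _] head=2 tail=4 count=2
After op 8 (write(26)): arr=[7 11 25 24 26 _] head=2 tail=5 count=3
After op 9 (write(12)): arr=[7 11 25 24 26 12] head=2 tail=0 count=4
After op 10 (read()): arr=[7 11 25 24 26 12] head=3 tail=0 count=3
After op 11 (write(23)): arr=[23 11 25 24 26 12] head=3 tail=1 count=4
After op 12 (read()): arr=[23 11 25 24 26 12] head=4 tail=1 count=3
After op 13 (read()): arr=[23 11 25 24 26 12] head=5 tail=1 count=2
After op 14 (read()): arr=[23 11 25 24 26 12] head=0 tail=1 count=1
After op 15 (write(27)): arr=[23 27 25 24 26 12] head=0 tail=2 count=2
After op 16 (write(18)): arr=[23 27 18 24 26 12] head=0 tail=3 count=3
After op 17 (write(14)): arr=[23 27 18 14 26 12] head=0 tail=4 count=4
After op 18 (write(13)): arr=[23 27 18 14 13 12] head=0 tail=5 count=5
After op 19 (write(20)): arr=[23 27 18 14 13 20] head=0 tail=0 count=6
After op 20 (write(21)): arr=[21 27 18 14 13 20] head=1 tail=1 count=6

Answer: 1 1 6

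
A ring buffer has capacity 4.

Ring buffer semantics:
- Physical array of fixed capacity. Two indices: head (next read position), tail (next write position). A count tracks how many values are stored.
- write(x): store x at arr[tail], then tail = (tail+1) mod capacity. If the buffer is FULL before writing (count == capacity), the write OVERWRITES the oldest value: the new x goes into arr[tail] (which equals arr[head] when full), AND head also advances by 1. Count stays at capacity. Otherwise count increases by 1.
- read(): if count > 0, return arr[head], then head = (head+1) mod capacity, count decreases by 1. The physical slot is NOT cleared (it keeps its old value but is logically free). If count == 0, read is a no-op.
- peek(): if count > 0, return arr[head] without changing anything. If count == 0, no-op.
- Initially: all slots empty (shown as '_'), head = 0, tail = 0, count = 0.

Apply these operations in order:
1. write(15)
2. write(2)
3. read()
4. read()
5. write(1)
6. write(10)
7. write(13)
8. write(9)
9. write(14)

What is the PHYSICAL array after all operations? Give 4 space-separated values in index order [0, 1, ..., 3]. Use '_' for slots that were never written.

Answer: 13 9 14 10

Derivation:
After op 1 (write(15)): arr=[15 _ _ _] head=0 tail=1 count=1
After op 2 (write(2)): arr=[15 2 _ _] head=0 tail=2 count=2
After op 3 (read()): arr=[15 2 _ _] head=1 tail=2 count=1
After op 4 (read()): arr=[15 2 _ _] head=2 tail=2 count=0
After op 5 (write(1)): arr=[15 2 1 _] head=2 tail=3 count=1
After op 6 (write(10)): arr=[15 2 1 10] head=2 tail=0 count=2
After op 7 (write(13)): arr=[13 2 1 10] head=2 tail=1 count=3
After op 8 (write(9)): arr=[13 9 1 10] head=2 tail=2 count=4
After op 9 (write(14)): arr=[13 9 14 10] head=3 tail=3 count=4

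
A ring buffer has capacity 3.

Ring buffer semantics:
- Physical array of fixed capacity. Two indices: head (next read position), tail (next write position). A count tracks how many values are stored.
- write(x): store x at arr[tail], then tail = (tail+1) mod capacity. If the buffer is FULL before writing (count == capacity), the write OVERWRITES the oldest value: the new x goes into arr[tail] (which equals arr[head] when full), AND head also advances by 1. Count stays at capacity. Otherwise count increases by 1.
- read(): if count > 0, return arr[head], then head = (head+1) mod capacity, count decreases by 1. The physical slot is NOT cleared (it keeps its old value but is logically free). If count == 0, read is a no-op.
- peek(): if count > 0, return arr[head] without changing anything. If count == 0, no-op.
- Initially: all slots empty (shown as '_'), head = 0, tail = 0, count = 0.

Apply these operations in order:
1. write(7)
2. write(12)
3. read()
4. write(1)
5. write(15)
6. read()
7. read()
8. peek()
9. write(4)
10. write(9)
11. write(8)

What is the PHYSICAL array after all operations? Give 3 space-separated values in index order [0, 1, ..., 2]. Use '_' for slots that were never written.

After op 1 (write(7)): arr=[7 _ _] head=0 tail=1 count=1
After op 2 (write(12)): arr=[7 12 _] head=0 tail=2 count=2
After op 3 (read()): arr=[7 12 _] head=1 tail=2 count=1
After op 4 (write(1)): arr=[7 12 1] head=1 tail=0 count=2
After op 5 (write(15)): arr=[15 12 1] head=1 tail=1 count=3
After op 6 (read()): arr=[15 12 1] head=2 tail=1 count=2
After op 7 (read()): arr=[15 12 1] head=0 tail=1 count=1
After op 8 (peek()): arr=[15 12 1] head=0 tail=1 count=1
After op 9 (write(4)): arr=[15 4 1] head=0 tail=2 count=2
After op 10 (write(9)): arr=[15 4 9] head=0 tail=0 count=3
After op 11 (write(8)): arr=[8 4 9] head=1 tail=1 count=3

Answer: 8 4 9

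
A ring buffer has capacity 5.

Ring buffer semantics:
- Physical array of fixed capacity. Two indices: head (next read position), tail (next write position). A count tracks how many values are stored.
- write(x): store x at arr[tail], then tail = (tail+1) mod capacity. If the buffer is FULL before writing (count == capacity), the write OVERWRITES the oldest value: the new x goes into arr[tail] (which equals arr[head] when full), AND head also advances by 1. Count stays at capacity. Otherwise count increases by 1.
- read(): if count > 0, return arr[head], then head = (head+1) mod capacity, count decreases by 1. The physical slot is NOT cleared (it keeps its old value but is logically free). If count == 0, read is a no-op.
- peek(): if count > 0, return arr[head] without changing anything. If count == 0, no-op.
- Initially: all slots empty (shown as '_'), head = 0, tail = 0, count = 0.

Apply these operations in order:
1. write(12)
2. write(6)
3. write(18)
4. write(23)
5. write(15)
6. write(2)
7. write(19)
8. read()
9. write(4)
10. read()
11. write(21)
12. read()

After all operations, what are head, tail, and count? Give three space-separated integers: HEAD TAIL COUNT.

After op 1 (write(12)): arr=[12 _ _ _ _] head=0 tail=1 count=1
After op 2 (write(6)): arr=[12 6 _ _ _] head=0 tail=2 count=2
After op 3 (write(18)): arr=[12 6 18 _ _] head=0 tail=3 count=3
After op 4 (write(23)): arr=[12 6 18 23 _] head=0 tail=4 count=4
After op 5 (write(15)): arr=[12 6 18 23 15] head=0 tail=0 count=5
After op 6 (write(2)): arr=[2 6 18 23 15] head=1 tail=1 count=5
After op 7 (write(19)): arr=[2 19 18 23 15] head=2 tail=2 count=5
After op 8 (read()): arr=[2 19 18 23 15] head=3 tail=2 count=4
After op 9 (write(4)): arr=[2 19 4 23 15] head=3 tail=3 count=5
After op 10 (read()): arr=[2 19 4 23 15] head=4 tail=3 count=4
After op 11 (write(21)): arr=[2 19 4 21 15] head=4 tail=4 count=5
After op 12 (read()): arr=[2 19 4 21 15] head=0 tail=4 count=4

Answer: 0 4 4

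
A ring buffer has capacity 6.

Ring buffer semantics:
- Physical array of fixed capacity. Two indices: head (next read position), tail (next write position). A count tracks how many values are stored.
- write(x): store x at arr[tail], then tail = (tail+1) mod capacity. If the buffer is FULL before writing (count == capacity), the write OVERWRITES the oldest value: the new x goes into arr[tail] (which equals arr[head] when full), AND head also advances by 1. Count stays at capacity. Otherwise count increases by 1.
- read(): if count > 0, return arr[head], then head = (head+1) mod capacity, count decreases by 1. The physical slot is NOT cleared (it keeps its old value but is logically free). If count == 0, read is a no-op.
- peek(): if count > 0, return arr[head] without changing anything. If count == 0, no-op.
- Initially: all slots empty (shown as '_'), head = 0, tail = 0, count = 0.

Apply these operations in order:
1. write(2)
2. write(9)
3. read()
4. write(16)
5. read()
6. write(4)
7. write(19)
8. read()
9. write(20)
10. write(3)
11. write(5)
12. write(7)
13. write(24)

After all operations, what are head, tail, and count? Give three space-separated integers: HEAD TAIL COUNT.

After op 1 (write(2)): arr=[2 _ _ _ _ _] head=0 tail=1 count=1
After op 2 (write(9)): arr=[2 9 _ _ _ _] head=0 tail=2 count=2
After op 3 (read()): arr=[2 9 _ _ _ _] head=1 tail=2 count=1
After op 4 (write(16)): arr=[2 9 16 _ _ _] head=1 tail=3 count=2
After op 5 (read()): arr=[2 9 16 _ _ _] head=2 tail=3 count=1
After op 6 (write(4)): arr=[2 9 16 4 _ _] head=2 tail=4 count=2
After op 7 (write(19)): arr=[2 9 16 4 19 _] head=2 tail=5 count=3
After op 8 (read()): arr=[2 9 16 4 19 _] head=3 tail=5 count=2
After op 9 (write(20)): arr=[2 9 16 4 19 20] head=3 tail=0 count=3
After op 10 (write(3)): arr=[3 9 16 4 19 20] head=3 tail=1 count=4
After op 11 (write(5)): arr=[3 5 16 4 19 20] head=3 tail=2 count=5
After op 12 (write(7)): arr=[3 5 7 4 19 20] head=3 tail=3 count=6
After op 13 (write(24)): arr=[3 5 7 24 19 20] head=4 tail=4 count=6

Answer: 4 4 6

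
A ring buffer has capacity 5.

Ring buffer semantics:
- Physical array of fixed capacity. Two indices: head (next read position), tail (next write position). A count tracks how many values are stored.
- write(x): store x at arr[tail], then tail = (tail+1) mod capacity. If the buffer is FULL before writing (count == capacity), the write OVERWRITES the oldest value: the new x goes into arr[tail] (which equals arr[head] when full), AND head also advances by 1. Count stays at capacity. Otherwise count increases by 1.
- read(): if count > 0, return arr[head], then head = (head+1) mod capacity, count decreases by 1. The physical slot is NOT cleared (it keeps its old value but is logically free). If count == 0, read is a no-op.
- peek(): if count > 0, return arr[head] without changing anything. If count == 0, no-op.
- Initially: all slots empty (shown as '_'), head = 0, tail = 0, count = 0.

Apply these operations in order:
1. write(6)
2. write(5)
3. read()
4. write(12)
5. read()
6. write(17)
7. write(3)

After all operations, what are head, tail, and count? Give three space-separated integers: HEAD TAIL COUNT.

Answer: 2 0 3

Derivation:
After op 1 (write(6)): arr=[6 _ _ _ _] head=0 tail=1 count=1
After op 2 (write(5)): arr=[6 5 _ _ _] head=0 tail=2 count=2
After op 3 (read()): arr=[6 5 _ _ _] head=1 tail=2 count=1
After op 4 (write(12)): arr=[6 5 12 _ _] head=1 tail=3 count=2
After op 5 (read()): arr=[6 5 12 _ _] head=2 tail=3 count=1
After op 6 (write(17)): arr=[6 5 12 17 _] head=2 tail=4 count=2
After op 7 (write(3)): arr=[6 5 12 17 3] head=2 tail=0 count=3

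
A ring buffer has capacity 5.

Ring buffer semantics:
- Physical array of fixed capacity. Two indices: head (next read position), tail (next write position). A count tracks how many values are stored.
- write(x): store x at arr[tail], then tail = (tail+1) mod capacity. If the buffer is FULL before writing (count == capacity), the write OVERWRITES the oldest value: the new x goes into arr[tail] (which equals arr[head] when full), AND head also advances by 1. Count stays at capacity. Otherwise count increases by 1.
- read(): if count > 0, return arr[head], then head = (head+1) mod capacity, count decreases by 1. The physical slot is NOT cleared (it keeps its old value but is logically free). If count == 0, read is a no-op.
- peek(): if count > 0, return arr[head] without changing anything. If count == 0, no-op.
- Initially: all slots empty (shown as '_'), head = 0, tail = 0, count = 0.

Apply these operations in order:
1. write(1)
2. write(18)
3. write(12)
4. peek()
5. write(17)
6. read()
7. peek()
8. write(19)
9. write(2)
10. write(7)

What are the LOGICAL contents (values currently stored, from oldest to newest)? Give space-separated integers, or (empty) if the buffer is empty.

Answer: 12 17 19 2 7

Derivation:
After op 1 (write(1)): arr=[1 _ _ _ _] head=0 tail=1 count=1
After op 2 (write(18)): arr=[1 18 _ _ _] head=0 tail=2 count=2
After op 3 (write(12)): arr=[1 18 12 _ _] head=0 tail=3 count=3
After op 4 (peek()): arr=[1 18 12 _ _] head=0 tail=3 count=3
After op 5 (write(17)): arr=[1 18 12 17 _] head=0 tail=4 count=4
After op 6 (read()): arr=[1 18 12 17 _] head=1 tail=4 count=3
After op 7 (peek()): arr=[1 18 12 17 _] head=1 tail=4 count=3
After op 8 (write(19)): arr=[1 18 12 17 19] head=1 tail=0 count=4
After op 9 (write(2)): arr=[2 18 12 17 19] head=1 tail=1 count=5
After op 10 (write(7)): arr=[2 7 12 17 19] head=2 tail=2 count=5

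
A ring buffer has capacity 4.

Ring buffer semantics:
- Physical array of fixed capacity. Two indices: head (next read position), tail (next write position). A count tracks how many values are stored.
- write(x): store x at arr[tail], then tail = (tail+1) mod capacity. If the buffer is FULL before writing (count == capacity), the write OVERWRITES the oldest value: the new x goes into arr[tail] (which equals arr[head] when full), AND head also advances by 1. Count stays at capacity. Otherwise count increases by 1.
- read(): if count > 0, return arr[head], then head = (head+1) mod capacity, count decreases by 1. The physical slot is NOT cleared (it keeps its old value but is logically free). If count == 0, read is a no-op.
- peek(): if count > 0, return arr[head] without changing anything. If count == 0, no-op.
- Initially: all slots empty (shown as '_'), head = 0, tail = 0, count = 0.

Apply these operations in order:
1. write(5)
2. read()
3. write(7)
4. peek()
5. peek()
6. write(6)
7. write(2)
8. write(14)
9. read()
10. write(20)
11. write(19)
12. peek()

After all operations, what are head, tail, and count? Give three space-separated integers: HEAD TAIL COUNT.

Answer: 3 3 4

Derivation:
After op 1 (write(5)): arr=[5 _ _ _] head=0 tail=1 count=1
After op 2 (read()): arr=[5 _ _ _] head=1 tail=1 count=0
After op 3 (write(7)): arr=[5 7 _ _] head=1 tail=2 count=1
After op 4 (peek()): arr=[5 7 _ _] head=1 tail=2 count=1
After op 5 (peek()): arr=[5 7 _ _] head=1 tail=2 count=1
After op 6 (write(6)): arr=[5 7 6 _] head=1 tail=3 count=2
After op 7 (write(2)): arr=[5 7 6 2] head=1 tail=0 count=3
After op 8 (write(14)): arr=[14 7 6 2] head=1 tail=1 count=4
After op 9 (read()): arr=[14 7 6 2] head=2 tail=1 count=3
After op 10 (write(20)): arr=[14 20 6 2] head=2 tail=2 count=4
After op 11 (write(19)): arr=[14 20 19 2] head=3 tail=3 count=4
After op 12 (peek()): arr=[14 20 19 2] head=3 tail=3 count=4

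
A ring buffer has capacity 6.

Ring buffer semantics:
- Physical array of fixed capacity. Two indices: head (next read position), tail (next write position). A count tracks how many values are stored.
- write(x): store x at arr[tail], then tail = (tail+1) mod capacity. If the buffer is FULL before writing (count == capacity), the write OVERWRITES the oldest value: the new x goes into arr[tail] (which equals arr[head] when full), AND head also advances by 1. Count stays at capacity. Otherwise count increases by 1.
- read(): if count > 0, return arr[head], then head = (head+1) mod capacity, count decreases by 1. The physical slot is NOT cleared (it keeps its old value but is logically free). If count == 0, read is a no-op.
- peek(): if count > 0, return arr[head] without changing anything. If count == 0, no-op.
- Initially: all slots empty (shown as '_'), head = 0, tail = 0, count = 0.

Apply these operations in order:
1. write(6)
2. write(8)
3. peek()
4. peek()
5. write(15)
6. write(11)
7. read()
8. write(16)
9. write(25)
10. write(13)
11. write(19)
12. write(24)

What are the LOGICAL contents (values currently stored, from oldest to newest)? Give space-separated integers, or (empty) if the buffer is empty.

After op 1 (write(6)): arr=[6 _ _ _ _ _] head=0 tail=1 count=1
After op 2 (write(8)): arr=[6 8 _ _ _ _] head=0 tail=2 count=2
After op 3 (peek()): arr=[6 8 _ _ _ _] head=0 tail=2 count=2
After op 4 (peek()): arr=[6 8 _ _ _ _] head=0 tail=2 count=2
After op 5 (write(15)): arr=[6 8 15 _ _ _] head=0 tail=3 count=3
After op 6 (write(11)): arr=[6 8 15 11 _ _] head=0 tail=4 count=4
After op 7 (read()): arr=[6 8 15 11 _ _] head=1 tail=4 count=3
After op 8 (write(16)): arr=[6 8 15 11 16 _] head=1 tail=5 count=4
After op 9 (write(25)): arr=[6 8 15 11 16 25] head=1 tail=0 count=5
After op 10 (write(13)): arr=[13 8 15 11 16 25] head=1 tail=1 count=6
After op 11 (write(19)): arr=[13 19 15 11 16 25] head=2 tail=2 count=6
After op 12 (write(24)): arr=[13 19 24 11 16 25] head=3 tail=3 count=6

Answer: 11 16 25 13 19 24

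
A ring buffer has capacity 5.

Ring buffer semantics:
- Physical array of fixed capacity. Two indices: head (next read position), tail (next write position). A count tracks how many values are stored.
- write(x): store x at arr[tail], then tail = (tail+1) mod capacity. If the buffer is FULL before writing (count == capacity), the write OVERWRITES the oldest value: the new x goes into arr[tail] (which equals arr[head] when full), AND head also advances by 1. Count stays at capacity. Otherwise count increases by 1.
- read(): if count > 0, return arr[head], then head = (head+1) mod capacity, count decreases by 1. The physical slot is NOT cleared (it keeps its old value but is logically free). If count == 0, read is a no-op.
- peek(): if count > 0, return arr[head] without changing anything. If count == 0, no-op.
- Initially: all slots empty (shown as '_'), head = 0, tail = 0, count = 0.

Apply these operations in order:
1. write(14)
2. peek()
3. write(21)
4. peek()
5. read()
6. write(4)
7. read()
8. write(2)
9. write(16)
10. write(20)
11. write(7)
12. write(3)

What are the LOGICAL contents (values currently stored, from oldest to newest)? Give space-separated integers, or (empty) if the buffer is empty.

After op 1 (write(14)): arr=[14 _ _ _ _] head=0 tail=1 count=1
After op 2 (peek()): arr=[14 _ _ _ _] head=0 tail=1 count=1
After op 3 (write(21)): arr=[14 21 _ _ _] head=0 tail=2 count=2
After op 4 (peek()): arr=[14 21 _ _ _] head=0 tail=2 count=2
After op 5 (read()): arr=[14 21 _ _ _] head=1 tail=2 count=1
After op 6 (write(4)): arr=[14 21 4 _ _] head=1 tail=3 count=2
After op 7 (read()): arr=[14 21 4 _ _] head=2 tail=3 count=1
After op 8 (write(2)): arr=[14 21 4 2 _] head=2 tail=4 count=2
After op 9 (write(16)): arr=[14 21 4 2 16] head=2 tail=0 count=3
After op 10 (write(20)): arr=[20 21 4 2 16] head=2 tail=1 count=4
After op 11 (write(7)): arr=[20 7 4 2 16] head=2 tail=2 count=5
After op 12 (write(3)): arr=[20 7 3 2 16] head=3 tail=3 count=5

Answer: 2 16 20 7 3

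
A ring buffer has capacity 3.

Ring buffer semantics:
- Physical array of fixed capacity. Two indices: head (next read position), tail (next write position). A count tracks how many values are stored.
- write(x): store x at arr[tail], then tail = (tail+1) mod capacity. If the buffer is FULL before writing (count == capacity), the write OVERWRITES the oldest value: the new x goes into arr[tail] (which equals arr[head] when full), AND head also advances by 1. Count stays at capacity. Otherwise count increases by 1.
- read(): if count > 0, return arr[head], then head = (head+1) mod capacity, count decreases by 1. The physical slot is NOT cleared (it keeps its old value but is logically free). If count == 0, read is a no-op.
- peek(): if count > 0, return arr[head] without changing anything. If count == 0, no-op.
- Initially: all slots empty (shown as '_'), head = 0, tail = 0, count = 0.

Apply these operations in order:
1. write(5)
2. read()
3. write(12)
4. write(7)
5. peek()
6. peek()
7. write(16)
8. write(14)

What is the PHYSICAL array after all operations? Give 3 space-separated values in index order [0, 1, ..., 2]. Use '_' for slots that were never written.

After op 1 (write(5)): arr=[5 _ _] head=0 tail=1 count=1
After op 2 (read()): arr=[5 _ _] head=1 tail=1 count=0
After op 3 (write(12)): arr=[5 12 _] head=1 tail=2 count=1
After op 4 (write(7)): arr=[5 12 7] head=1 tail=0 count=2
After op 5 (peek()): arr=[5 12 7] head=1 tail=0 count=2
After op 6 (peek()): arr=[5 12 7] head=1 tail=0 count=2
After op 7 (write(16)): arr=[16 12 7] head=1 tail=1 count=3
After op 8 (write(14)): arr=[16 14 7] head=2 tail=2 count=3

Answer: 16 14 7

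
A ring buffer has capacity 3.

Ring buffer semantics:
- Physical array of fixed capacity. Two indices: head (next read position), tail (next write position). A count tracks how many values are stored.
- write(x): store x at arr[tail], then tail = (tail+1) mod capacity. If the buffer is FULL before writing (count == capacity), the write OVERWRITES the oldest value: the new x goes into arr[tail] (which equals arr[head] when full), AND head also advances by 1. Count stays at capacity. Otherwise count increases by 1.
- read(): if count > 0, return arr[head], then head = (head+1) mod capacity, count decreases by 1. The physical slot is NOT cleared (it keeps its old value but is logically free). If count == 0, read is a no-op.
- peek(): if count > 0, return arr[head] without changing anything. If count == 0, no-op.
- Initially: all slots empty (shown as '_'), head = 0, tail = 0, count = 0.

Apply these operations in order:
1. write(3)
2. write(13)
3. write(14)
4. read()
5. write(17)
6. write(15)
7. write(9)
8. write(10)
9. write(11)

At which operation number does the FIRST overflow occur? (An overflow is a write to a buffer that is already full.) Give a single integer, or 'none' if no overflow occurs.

After op 1 (write(3)): arr=[3 _ _] head=0 tail=1 count=1
After op 2 (write(13)): arr=[3 13 _] head=0 tail=2 count=2
After op 3 (write(14)): arr=[3 13 14] head=0 tail=0 count=3
After op 4 (read()): arr=[3 13 14] head=1 tail=0 count=2
After op 5 (write(17)): arr=[17 13 14] head=1 tail=1 count=3
After op 6 (write(15)): arr=[17 15 14] head=2 tail=2 count=3
After op 7 (write(9)): arr=[17 15 9] head=0 tail=0 count=3
After op 8 (write(10)): arr=[10 15 9] head=1 tail=1 count=3
After op 9 (write(11)): arr=[10 11 9] head=2 tail=2 count=3

Answer: 6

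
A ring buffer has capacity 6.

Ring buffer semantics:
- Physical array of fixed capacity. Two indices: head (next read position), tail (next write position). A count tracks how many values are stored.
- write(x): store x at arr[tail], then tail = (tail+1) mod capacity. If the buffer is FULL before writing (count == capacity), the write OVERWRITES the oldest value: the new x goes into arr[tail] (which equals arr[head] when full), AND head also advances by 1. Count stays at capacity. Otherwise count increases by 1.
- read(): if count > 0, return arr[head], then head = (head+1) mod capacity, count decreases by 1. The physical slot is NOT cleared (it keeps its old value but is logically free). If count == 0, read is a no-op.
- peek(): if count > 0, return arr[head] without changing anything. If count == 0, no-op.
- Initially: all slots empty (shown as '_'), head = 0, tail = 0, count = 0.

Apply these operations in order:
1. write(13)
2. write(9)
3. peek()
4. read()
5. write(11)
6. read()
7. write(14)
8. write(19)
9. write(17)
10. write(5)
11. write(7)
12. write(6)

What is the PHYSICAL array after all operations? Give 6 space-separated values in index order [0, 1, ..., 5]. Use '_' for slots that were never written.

After op 1 (write(13)): arr=[13 _ _ _ _ _] head=0 tail=1 count=1
After op 2 (write(9)): arr=[13 9 _ _ _ _] head=0 tail=2 count=2
After op 3 (peek()): arr=[13 9 _ _ _ _] head=0 tail=2 count=2
After op 4 (read()): arr=[13 9 _ _ _ _] head=1 tail=2 count=1
After op 5 (write(11)): arr=[13 9 11 _ _ _] head=1 tail=3 count=2
After op 6 (read()): arr=[13 9 11 _ _ _] head=2 tail=3 count=1
After op 7 (write(14)): arr=[13 9 11 14 _ _] head=2 tail=4 count=2
After op 8 (write(19)): arr=[13 9 11 14 19 _] head=2 tail=5 count=3
After op 9 (write(17)): arr=[13 9 11 14 19 17] head=2 tail=0 count=4
After op 10 (write(5)): arr=[5 9 11 14 19 17] head=2 tail=1 count=5
After op 11 (write(7)): arr=[5 7 11 14 19 17] head=2 tail=2 count=6
After op 12 (write(6)): arr=[5 7 6 14 19 17] head=3 tail=3 count=6

Answer: 5 7 6 14 19 17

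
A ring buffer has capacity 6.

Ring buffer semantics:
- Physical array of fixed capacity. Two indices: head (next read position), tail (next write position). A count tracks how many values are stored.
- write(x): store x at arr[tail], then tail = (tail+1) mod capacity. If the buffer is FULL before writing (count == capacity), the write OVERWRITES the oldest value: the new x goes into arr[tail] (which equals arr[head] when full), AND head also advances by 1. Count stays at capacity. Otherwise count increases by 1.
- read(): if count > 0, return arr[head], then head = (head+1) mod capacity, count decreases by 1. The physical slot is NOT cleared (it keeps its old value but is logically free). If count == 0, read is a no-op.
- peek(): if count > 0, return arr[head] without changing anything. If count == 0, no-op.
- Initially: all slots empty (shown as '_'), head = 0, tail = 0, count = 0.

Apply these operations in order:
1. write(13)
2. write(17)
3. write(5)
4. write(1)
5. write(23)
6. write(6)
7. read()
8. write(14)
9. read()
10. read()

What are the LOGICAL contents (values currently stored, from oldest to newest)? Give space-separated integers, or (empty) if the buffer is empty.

Answer: 1 23 6 14

Derivation:
After op 1 (write(13)): arr=[13 _ _ _ _ _] head=0 tail=1 count=1
After op 2 (write(17)): arr=[13 17 _ _ _ _] head=0 tail=2 count=2
After op 3 (write(5)): arr=[13 17 5 _ _ _] head=0 tail=3 count=3
After op 4 (write(1)): arr=[13 17 5 1 _ _] head=0 tail=4 count=4
After op 5 (write(23)): arr=[13 17 5 1 23 _] head=0 tail=5 count=5
After op 6 (write(6)): arr=[13 17 5 1 23 6] head=0 tail=0 count=6
After op 7 (read()): arr=[13 17 5 1 23 6] head=1 tail=0 count=5
After op 8 (write(14)): arr=[14 17 5 1 23 6] head=1 tail=1 count=6
After op 9 (read()): arr=[14 17 5 1 23 6] head=2 tail=1 count=5
After op 10 (read()): arr=[14 17 5 1 23 6] head=3 tail=1 count=4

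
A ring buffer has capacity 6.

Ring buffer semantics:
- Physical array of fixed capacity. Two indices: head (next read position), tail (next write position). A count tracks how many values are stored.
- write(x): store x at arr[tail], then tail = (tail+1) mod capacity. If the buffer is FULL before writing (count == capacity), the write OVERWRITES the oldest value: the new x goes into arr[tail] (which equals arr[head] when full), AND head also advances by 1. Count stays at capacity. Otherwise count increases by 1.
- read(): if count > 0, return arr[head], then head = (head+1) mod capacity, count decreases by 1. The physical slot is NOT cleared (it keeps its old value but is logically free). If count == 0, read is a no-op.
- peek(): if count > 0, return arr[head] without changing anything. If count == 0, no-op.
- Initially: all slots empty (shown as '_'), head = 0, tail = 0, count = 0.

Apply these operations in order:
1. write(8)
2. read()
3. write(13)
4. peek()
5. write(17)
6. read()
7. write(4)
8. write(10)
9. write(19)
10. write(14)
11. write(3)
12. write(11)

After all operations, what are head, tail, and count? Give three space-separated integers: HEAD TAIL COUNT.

Answer: 3 3 6

Derivation:
After op 1 (write(8)): arr=[8 _ _ _ _ _] head=0 tail=1 count=1
After op 2 (read()): arr=[8 _ _ _ _ _] head=1 tail=1 count=0
After op 3 (write(13)): arr=[8 13 _ _ _ _] head=1 tail=2 count=1
After op 4 (peek()): arr=[8 13 _ _ _ _] head=1 tail=2 count=1
After op 5 (write(17)): arr=[8 13 17 _ _ _] head=1 tail=3 count=2
After op 6 (read()): arr=[8 13 17 _ _ _] head=2 tail=3 count=1
After op 7 (write(4)): arr=[8 13 17 4 _ _] head=2 tail=4 count=2
After op 8 (write(10)): arr=[8 13 17 4 10 _] head=2 tail=5 count=3
After op 9 (write(19)): arr=[8 13 17 4 10 19] head=2 tail=0 count=4
After op 10 (write(14)): arr=[14 13 17 4 10 19] head=2 tail=1 count=5
After op 11 (write(3)): arr=[14 3 17 4 10 19] head=2 tail=2 count=6
After op 12 (write(11)): arr=[14 3 11 4 10 19] head=3 tail=3 count=6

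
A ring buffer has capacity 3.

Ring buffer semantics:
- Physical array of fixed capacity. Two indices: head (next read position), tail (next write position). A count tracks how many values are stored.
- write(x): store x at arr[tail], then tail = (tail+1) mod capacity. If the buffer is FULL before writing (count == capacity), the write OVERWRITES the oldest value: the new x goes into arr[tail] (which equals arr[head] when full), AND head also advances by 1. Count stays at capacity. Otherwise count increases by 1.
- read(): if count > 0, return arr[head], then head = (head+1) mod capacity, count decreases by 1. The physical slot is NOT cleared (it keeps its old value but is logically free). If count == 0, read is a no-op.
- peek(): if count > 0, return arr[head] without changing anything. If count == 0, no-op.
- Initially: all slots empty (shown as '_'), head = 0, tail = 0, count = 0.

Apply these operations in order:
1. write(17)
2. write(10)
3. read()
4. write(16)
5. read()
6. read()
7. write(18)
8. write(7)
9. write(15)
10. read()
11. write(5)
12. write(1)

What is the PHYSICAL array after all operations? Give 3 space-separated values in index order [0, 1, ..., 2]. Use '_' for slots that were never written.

Answer: 5 1 15

Derivation:
After op 1 (write(17)): arr=[17 _ _] head=0 tail=1 count=1
After op 2 (write(10)): arr=[17 10 _] head=0 tail=2 count=2
After op 3 (read()): arr=[17 10 _] head=1 tail=2 count=1
After op 4 (write(16)): arr=[17 10 16] head=1 tail=0 count=2
After op 5 (read()): arr=[17 10 16] head=2 tail=0 count=1
After op 6 (read()): arr=[17 10 16] head=0 tail=0 count=0
After op 7 (write(18)): arr=[18 10 16] head=0 tail=1 count=1
After op 8 (write(7)): arr=[18 7 16] head=0 tail=2 count=2
After op 9 (write(15)): arr=[18 7 15] head=0 tail=0 count=3
After op 10 (read()): arr=[18 7 15] head=1 tail=0 count=2
After op 11 (write(5)): arr=[5 7 15] head=1 tail=1 count=3
After op 12 (write(1)): arr=[5 1 15] head=2 tail=2 count=3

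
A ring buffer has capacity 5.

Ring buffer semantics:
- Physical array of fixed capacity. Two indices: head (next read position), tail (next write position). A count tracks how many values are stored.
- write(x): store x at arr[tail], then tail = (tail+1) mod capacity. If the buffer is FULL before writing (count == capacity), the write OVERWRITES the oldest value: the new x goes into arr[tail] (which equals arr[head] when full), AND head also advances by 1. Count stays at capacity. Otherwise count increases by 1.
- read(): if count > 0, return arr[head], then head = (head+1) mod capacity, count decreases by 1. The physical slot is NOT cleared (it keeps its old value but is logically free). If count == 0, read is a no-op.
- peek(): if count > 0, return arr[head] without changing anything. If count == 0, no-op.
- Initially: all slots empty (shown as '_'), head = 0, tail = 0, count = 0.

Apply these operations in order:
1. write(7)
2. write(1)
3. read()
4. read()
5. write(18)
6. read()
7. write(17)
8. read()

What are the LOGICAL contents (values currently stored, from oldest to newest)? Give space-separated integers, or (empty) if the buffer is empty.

Answer: (empty)

Derivation:
After op 1 (write(7)): arr=[7 _ _ _ _] head=0 tail=1 count=1
After op 2 (write(1)): arr=[7 1 _ _ _] head=0 tail=2 count=2
After op 3 (read()): arr=[7 1 _ _ _] head=1 tail=2 count=1
After op 4 (read()): arr=[7 1 _ _ _] head=2 tail=2 count=0
After op 5 (write(18)): arr=[7 1 18 _ _] head=2 tail=3 count=1
After op 6 (read()): arr=[7 1 18 _ _] head=3 tail=3 count=0
After op 7 (write(17)): arr=[7 1 18 17 _] head=3 tail=4 count=1
After op 8 (read()): arr=[7 1 18 17 _] head=4 tail=4 count=0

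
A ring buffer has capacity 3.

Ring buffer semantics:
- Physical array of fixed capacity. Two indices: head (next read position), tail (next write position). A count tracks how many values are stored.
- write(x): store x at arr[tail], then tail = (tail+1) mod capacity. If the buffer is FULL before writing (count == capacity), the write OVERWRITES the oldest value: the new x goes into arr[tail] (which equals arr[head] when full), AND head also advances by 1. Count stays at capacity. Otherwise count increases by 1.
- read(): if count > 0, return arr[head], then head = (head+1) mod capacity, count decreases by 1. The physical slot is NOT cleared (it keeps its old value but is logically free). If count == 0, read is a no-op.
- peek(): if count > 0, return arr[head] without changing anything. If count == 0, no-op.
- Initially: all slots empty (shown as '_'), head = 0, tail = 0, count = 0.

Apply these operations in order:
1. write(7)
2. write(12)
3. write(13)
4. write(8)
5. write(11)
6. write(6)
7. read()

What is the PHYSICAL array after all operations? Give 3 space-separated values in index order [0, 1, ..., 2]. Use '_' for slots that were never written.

After op 1 (write(7)): arr=[7 _ _] head=0 tail=1 count=1
After op 2 (write(12)): arr=[7 12 _] head=0 tail=2 count=2
After op 3 (write(13)): arr=[7 12 13] head=0 tail=0 count=3
After op 4 (write(8)): arr=[8 12 13] head=1 tail=1 count=3
After op 5 (write(11)): arr=[8 11 13] head=2 tail=2 count=3
After op 6 (write(6)): arr=[8 11 6] head=0 tail=0 count=3
After op 7 (read()): arr=[8 11 6] head=1 tail=0 count=2

Answer: 8 11 6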